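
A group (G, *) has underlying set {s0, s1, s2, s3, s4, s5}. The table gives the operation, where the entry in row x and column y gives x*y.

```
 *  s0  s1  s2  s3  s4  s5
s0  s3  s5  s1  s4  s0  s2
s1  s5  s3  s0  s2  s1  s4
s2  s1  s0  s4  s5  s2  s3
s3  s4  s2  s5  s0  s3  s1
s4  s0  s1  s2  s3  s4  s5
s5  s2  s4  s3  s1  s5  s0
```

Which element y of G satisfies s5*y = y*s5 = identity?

s1

First locate the identity: row s4 matches the header, so s4 is the identity.
Scan row s5 for s4: s5*s1 = s4. Hence s5^(-1) = s1.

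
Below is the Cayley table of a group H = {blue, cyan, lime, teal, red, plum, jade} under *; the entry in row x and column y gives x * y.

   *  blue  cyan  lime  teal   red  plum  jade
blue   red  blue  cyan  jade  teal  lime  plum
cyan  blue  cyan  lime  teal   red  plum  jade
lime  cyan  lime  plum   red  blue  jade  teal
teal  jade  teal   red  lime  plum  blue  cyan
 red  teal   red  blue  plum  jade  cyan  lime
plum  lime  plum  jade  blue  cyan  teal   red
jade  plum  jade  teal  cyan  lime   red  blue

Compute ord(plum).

The identity element is cyan (its row matches the header).
plum^1 = plum
plum^2 = plum * plum = teal
plum^3 = teal * plum = blue
plum^4 = blue * plum = lime
plum^5 = lime * plum = jade
plum^6 = jade * plum = red
plum^7 = red * plum = cyan
The first power of plum equal to the identity is plum^7, so ord(plum) = 7.

7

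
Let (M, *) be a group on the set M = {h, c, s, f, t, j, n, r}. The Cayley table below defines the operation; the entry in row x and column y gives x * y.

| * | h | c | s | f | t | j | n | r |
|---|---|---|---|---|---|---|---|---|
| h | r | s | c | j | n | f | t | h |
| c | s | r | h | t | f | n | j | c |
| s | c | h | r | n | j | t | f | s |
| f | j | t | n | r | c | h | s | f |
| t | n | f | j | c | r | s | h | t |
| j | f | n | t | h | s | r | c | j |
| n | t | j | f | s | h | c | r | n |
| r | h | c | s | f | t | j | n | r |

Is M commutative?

Yes

Check whether the table is symmetric across its main diagonal.
Every entry (row x, col y) equals the entry (row y, col x), so M is abelian.
(In fact M ≅ the elementary abelian group (Z_2)^3.)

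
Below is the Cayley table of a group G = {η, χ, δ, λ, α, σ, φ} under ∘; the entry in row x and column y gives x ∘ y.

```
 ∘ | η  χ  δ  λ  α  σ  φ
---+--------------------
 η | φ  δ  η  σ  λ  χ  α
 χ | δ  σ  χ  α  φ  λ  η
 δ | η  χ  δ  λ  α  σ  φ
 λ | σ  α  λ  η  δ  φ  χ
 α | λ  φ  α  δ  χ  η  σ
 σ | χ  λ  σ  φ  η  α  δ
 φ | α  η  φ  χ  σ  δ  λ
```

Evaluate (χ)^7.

δ

χ^1 = χ
χ^2 = χ ∘ χ = σ
χ^3 = σ ∘ χ = λ
χ^4 = λ ∘ χ = α
χ^5 = α ∘ χ = φ
χ^6 = φ ∘ χ = η
χ^7 = η ∘ χ = δ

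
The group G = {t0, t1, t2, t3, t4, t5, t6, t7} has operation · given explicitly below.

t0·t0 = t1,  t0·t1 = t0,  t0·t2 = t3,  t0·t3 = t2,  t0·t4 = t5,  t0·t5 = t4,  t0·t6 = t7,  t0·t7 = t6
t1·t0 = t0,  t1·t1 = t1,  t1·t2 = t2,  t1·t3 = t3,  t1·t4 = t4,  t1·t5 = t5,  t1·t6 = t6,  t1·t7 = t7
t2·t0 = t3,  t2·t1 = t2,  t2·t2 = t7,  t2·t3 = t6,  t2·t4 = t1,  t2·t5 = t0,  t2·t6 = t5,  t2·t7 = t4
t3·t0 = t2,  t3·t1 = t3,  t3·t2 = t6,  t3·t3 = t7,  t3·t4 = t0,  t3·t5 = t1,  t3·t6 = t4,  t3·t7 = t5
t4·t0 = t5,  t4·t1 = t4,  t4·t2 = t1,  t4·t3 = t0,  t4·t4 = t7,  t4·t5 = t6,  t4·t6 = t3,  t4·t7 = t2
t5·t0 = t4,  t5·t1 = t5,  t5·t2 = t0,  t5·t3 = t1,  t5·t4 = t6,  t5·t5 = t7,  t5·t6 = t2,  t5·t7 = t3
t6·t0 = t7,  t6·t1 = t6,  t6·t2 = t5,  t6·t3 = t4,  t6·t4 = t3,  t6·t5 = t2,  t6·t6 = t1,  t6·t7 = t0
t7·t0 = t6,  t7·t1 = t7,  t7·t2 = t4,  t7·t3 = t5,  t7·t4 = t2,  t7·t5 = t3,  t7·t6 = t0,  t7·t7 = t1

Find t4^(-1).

First locate the identity: row t1 matches the header, so t1 is the identity.
Scan row t4 for t1: t4·t2 = t1. Hence t4^(-1) = t2.

t2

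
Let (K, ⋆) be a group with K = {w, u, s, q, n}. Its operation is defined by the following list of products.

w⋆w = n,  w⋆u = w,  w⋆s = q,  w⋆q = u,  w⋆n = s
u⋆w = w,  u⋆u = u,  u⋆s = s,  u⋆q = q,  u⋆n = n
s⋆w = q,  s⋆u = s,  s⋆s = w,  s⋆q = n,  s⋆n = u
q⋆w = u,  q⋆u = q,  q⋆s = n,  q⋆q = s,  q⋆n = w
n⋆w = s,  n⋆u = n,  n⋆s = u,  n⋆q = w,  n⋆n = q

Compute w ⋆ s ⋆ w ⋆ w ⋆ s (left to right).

q

w ⋆ s = q
q ⋆ w = u
u ⋆ w = w
w ⋆ s = q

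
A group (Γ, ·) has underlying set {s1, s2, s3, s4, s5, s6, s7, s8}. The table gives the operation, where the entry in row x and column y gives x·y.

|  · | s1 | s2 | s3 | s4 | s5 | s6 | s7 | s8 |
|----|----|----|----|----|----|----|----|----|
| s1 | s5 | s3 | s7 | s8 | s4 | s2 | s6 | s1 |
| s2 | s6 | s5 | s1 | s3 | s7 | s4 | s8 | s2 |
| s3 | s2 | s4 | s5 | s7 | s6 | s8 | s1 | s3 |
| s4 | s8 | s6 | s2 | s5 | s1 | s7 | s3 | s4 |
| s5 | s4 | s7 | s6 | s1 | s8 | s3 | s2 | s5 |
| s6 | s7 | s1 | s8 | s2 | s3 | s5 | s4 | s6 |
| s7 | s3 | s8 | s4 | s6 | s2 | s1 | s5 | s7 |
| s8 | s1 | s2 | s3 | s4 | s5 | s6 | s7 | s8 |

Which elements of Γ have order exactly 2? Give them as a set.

Identity is s8. Compute the order of each non-identity element by repeated multiplication:
  s1: s1 → s5 → s4 → s8  (order 4)
  s2: s2 → s5 → s7 → s8  (order 4)
  s3: s3 → s5 → s6 → s8  (order 4)
  s4: s4 → s5 → s1 → s8  (order 4)
  s5: s5 → s8  (order 2)
  s6: s6 → s5 → s3 → s8  (order 4)
  s7: s7 → s5 → s2 → s8  (order 4)
Elements of order 2: {s5}.

{s5}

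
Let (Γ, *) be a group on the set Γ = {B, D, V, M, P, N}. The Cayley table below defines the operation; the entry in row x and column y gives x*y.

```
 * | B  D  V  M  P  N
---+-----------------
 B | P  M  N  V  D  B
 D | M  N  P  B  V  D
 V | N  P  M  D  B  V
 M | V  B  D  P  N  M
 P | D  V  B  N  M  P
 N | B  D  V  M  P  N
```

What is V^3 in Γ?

V^1 = V
V^2 = V*V = M
V^3 = M*V = D

D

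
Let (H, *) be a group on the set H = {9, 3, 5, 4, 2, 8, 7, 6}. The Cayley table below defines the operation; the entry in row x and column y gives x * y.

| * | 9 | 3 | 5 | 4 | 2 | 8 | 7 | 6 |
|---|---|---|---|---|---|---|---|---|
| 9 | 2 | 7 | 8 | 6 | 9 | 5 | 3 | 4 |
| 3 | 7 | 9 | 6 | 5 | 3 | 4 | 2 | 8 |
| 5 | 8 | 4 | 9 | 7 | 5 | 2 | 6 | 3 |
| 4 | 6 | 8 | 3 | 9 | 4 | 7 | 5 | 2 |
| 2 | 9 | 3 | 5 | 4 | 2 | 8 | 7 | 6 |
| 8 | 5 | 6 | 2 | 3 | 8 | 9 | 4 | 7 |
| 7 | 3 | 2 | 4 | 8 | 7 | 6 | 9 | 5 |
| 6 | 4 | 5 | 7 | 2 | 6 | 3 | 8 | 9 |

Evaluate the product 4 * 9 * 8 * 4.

4 * 9 = 6
6 * 8 = 3
3 * 4 = 5

5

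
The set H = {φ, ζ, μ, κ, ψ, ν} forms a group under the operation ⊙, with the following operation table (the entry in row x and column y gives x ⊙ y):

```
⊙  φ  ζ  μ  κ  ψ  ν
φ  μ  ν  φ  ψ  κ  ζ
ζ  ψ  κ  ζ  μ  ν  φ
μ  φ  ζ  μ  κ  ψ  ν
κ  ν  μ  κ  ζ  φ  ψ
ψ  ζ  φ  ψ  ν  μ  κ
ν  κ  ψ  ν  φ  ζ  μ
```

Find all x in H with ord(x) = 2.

Identity is μ. Compute the order of each non-identity element by repeated multiplication:
  φ: φ → μ  (order 2)
  ζ: ζ → κ → μ  (order 3)
  κ: κ → ζ → μ  (order 3)
  ψ: ψ → μ  (order 2)
  ν: ν → μ  (order 2)
Elements of order 2: {ν, φ, ψ}.

{ν, φ, ψ}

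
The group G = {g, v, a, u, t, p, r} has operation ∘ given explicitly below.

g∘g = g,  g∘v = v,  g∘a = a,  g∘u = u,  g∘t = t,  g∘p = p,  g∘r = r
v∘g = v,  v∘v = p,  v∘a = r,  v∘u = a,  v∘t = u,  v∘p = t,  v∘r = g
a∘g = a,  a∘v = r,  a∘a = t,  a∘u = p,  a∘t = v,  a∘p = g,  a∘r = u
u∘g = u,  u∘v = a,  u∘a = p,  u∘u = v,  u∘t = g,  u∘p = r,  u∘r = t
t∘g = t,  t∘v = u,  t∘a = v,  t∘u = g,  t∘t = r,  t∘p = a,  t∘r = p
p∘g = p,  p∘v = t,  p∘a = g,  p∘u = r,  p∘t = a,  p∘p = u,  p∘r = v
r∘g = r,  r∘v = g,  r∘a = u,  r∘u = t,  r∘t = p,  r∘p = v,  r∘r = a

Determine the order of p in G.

The identity element is g (its row matches the header).
p^1 = p
p^2 = p ∘ p = u
p^3 = u ∘ p = r
p^4 = r ∘ p = v
p^5 = v ∘ p = t
p^6 = t ∘ p = a
p^7 = a ∘ p = g
The first power of p equal to the identity is p^7, so ord(p) = 7.

7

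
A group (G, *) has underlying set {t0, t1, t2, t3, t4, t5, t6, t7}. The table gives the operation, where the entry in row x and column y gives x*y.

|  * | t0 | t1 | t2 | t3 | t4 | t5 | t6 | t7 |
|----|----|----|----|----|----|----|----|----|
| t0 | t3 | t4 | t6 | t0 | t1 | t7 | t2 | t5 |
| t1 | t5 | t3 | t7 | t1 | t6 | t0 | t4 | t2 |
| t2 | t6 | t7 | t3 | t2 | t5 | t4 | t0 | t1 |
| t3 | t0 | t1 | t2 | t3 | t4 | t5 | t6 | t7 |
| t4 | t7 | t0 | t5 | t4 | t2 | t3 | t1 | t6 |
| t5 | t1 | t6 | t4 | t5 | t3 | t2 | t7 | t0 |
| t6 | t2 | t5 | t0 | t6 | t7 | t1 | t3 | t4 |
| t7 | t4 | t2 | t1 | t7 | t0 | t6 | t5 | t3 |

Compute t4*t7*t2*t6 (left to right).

t2

t4*t7 = t6
t6*t2 = t0
t0*t6 = t2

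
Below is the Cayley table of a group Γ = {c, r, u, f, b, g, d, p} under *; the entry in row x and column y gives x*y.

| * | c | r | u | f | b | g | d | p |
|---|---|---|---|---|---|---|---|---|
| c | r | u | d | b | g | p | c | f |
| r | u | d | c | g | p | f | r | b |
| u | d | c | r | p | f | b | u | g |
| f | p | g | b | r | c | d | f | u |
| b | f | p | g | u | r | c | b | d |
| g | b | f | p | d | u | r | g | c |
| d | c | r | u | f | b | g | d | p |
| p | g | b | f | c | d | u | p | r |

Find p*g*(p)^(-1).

f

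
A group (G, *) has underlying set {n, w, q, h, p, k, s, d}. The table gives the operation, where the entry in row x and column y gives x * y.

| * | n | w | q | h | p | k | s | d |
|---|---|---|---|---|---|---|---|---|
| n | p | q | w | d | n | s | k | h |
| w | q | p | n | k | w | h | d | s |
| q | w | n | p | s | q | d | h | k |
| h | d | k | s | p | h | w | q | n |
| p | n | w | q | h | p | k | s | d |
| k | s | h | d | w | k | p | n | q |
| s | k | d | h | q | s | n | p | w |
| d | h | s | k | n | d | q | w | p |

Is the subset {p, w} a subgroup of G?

{p, w} contains the identity p.
Checking products: every product of two elements of {p, w} (read from the table) lies in {p, w}, so the set is closed.
In a finite group, a nonempty closed subset is a subgroup. So {p, w} ≤ G.

Yes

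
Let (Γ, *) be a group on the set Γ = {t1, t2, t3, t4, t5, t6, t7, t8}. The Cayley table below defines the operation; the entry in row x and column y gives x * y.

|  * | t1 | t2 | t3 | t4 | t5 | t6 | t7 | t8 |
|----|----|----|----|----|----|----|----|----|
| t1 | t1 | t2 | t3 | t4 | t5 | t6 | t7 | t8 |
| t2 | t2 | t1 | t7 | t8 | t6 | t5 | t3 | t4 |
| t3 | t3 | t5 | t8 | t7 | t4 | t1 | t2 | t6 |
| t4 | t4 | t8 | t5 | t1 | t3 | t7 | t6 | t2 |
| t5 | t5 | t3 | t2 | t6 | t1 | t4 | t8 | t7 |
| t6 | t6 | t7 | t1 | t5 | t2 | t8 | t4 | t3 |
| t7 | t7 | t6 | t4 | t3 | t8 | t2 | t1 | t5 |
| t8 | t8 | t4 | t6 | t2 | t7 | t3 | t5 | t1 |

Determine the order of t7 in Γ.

2

The identity element is t1 (its row matches the header).
t7^1 = t7
t7^2 = t7 * t7 = t1
The first power of t7 equal to the identity is t7^2, so ord(t7) = 2.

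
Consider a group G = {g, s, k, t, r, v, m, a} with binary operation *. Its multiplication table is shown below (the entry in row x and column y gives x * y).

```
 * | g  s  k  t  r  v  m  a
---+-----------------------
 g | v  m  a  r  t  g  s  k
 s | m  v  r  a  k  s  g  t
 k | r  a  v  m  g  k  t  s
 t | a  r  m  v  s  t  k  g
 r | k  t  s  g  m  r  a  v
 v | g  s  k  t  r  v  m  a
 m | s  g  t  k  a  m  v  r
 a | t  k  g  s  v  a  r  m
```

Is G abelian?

a * t = s but t * a = g.
Since a and t do not commute, G is not abelian.

No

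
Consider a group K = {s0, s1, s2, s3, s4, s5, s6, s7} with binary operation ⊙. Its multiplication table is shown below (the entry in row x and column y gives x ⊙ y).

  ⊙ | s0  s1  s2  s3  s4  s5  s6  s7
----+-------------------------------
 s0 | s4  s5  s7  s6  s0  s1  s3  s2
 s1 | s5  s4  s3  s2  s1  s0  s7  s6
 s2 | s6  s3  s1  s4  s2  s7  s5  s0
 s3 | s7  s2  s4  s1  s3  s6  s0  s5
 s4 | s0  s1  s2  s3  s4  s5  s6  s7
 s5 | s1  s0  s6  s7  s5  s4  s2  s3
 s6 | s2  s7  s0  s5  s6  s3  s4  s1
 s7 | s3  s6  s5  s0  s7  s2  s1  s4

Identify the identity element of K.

The identity e satisfies e ⊙ x = x for all x, so its row in the table reproduces the column headers.
Row s4 reads: s0, s1, s2, s3, s4, s5, s6, s7 — exactly the header order. So s4 is the identity.

s4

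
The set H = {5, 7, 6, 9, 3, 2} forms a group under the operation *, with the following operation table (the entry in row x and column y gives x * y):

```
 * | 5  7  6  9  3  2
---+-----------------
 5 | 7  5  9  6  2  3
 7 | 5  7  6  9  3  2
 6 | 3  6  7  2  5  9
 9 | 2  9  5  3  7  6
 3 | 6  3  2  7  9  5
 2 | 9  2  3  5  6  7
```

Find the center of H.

An element z is central iff its row equals its column in the table.
For 9: 9 * 5 = 2 ≠ 6 = 5 * 9, so 9 ∉ Z.
Checking each element this way leaves Z(H) = {7}.

{7}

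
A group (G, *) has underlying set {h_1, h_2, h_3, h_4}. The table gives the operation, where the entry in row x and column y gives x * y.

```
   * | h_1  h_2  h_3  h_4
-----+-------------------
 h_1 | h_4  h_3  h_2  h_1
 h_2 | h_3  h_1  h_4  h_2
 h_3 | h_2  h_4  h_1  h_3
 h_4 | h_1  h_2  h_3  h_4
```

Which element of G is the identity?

The identity e satisfies e * x = x for all x, so its row in the table reproduces the column headers.
Row h_4 reads: h_1, h_2, h_3, h_4 — exactly the header order. So h_4 is the identity.
(Structurally, G here is isomorphic to the cyclic group Z_4.)

h_4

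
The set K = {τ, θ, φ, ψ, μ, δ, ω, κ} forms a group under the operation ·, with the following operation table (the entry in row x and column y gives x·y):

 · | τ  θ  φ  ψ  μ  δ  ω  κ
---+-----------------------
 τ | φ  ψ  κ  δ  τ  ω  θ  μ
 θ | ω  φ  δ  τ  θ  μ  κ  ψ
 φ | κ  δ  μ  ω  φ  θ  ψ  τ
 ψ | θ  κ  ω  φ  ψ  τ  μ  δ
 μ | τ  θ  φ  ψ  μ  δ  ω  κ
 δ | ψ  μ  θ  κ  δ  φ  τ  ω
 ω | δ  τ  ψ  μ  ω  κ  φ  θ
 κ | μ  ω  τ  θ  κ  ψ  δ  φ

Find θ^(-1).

First locate the identity: row μ matches the header, so μ is the identity.
Scan row θ for μ: θ·δ = μ. Hence θ^(-1) = δ.
(Structurally, K here is isomorphic to the quaternion group Q_8.)

δ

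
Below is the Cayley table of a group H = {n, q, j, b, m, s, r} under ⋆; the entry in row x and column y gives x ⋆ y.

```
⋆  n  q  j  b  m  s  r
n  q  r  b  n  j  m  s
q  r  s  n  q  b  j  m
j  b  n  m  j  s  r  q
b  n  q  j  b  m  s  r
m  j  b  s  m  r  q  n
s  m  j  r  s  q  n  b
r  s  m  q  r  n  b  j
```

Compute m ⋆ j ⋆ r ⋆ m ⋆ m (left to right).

r

m ⋆ j = s
s ⋆ r = b
b ⋆ m = m
m ⋆ m = r
(Structurally, H here is isomorphic to the cyclic group Z_7.)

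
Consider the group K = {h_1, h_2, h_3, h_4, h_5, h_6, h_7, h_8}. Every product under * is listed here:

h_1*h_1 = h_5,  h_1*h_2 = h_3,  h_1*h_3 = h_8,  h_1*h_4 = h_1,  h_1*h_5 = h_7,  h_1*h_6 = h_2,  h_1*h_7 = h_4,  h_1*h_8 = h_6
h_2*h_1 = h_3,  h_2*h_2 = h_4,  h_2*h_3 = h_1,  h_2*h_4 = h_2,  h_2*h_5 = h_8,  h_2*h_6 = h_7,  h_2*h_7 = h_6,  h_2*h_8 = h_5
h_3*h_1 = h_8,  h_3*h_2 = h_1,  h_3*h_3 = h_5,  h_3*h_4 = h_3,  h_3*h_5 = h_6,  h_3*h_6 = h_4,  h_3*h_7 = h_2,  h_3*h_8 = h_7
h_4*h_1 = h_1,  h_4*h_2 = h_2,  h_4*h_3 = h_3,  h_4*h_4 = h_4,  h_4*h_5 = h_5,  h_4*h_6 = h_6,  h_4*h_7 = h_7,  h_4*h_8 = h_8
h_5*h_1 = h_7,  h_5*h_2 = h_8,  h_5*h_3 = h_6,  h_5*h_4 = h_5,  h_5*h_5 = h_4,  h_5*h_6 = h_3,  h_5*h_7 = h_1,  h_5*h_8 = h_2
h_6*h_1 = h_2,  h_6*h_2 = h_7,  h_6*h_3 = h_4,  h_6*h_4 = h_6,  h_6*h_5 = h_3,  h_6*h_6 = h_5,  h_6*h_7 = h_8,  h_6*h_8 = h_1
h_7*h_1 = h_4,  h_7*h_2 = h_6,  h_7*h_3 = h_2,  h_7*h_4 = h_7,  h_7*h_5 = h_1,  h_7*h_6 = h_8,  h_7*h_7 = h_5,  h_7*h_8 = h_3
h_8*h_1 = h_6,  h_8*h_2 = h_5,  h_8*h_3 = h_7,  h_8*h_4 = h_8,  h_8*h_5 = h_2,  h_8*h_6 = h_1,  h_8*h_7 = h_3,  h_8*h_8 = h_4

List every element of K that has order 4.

{h_1, h_3, h_6, h_7}

Identity is h_4. Compute the order of each non-identity element by repeated multiplication:
  h_1: h_1 → h_5 → h_7 → h_4  (order 4)
  h_2: h_2 → h_4  (order 2)
  h_3: h_3 → h_5 → h_6 → h_4  (order 4)
  h_5: h_5 → h_4  (order 2)
  h_6: h_6 → h_5 → h_3 → h_4  (order 4)
  h_7: h_7 → h_5 → h_1 → h_4  (order 4)
  h_8: h_8 → h_4  (order 2)
Elements of order 4: {h_1, h_3, h_6, h_7}.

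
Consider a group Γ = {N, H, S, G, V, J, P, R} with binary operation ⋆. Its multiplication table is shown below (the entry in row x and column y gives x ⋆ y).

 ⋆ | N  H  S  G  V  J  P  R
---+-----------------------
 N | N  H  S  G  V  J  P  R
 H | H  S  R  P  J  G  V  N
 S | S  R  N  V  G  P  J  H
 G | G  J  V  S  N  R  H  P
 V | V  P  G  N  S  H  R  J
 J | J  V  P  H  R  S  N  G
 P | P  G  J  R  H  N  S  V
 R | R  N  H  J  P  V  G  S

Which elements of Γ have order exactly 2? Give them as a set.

{S}

Identity is N. Compute the order of each non-identity element by repeated multiplication:
  H: H → S → R → N  (order 4)
  S: S → N  (order 2)
  G: G → S → V → N  (order 4)
  V: V → S → G → N  (order 4)
  J: J → S → P → N  (order 4)
  P: P → S → J → N  (order 4)
  R: R → S → H → N  (order 4)
Elements of order 2: {S}.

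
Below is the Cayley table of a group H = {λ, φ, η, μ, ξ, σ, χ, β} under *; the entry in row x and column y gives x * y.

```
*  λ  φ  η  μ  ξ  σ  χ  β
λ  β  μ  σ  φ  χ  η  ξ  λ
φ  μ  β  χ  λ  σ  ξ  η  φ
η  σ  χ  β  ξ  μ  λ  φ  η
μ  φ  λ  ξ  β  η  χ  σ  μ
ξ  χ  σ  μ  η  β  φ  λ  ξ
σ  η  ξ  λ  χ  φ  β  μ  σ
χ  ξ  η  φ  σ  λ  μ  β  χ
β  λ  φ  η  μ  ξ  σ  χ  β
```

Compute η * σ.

λ

Read row η, column σ: η * σ = λ.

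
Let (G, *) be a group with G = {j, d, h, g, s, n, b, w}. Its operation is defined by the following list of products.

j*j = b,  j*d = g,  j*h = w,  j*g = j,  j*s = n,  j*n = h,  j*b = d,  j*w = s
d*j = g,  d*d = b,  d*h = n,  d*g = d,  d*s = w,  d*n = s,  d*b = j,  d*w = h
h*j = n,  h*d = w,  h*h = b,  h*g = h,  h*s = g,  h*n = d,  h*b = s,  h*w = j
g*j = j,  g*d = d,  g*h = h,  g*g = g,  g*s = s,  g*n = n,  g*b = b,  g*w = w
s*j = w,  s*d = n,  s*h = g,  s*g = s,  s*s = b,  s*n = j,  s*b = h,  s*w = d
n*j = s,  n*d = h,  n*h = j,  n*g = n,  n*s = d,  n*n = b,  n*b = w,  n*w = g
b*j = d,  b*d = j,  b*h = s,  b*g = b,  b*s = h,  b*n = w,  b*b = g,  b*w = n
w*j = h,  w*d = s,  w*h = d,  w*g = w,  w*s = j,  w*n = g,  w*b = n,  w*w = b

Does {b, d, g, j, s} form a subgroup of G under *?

No

b*s = h, which is not in {b, d, g, j, s}.
The subset is not closed under *, so it is not a subgroup.
(Structurally, G here is isomorphic to the quaternion group Q_8.)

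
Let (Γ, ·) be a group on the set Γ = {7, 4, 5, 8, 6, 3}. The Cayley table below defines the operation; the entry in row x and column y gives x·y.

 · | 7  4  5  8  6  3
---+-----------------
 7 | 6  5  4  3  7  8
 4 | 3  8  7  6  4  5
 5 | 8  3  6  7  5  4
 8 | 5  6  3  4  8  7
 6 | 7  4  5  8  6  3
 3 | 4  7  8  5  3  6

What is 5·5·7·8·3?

5·5 = 6
6·7 = 7
7·8 = 3
3·3 = 6

6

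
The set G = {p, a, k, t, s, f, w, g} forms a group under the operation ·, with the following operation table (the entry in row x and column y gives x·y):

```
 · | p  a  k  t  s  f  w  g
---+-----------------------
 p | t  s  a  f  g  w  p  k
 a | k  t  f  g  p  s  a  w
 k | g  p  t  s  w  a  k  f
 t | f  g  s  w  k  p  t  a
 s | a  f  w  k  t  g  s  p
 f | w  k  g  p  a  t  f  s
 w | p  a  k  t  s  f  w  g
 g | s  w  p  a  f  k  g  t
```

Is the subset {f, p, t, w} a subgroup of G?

{f, p, t, w} contains the identity w.
Checking products: every product of two elements of {f, p, t, w} (read from the table) lies in {f, p, t, w}, so the set is closed.
In a finite group, a nonempty closed subset is a subgroup. So {f, p, t, w} ≤ G.

Yes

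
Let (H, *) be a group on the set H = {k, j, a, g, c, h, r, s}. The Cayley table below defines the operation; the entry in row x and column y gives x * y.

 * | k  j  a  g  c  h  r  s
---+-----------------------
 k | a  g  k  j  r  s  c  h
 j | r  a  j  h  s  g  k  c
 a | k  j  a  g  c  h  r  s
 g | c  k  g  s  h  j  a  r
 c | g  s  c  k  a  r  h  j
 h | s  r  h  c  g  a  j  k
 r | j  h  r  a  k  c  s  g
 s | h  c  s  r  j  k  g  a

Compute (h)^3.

h

h^1 = h
h^2 = h * h = a
h^3 = a * h = h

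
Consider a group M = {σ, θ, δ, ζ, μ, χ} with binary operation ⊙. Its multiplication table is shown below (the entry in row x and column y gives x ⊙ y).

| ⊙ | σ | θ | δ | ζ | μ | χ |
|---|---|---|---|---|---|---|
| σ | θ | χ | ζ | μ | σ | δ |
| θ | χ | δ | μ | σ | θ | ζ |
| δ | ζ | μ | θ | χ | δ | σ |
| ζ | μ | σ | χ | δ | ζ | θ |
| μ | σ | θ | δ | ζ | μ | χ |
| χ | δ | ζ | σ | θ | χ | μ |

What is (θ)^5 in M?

δ

θ^1 = θ
θ^2 = θ ⊙ θ = δ
θ^3 = δ ⊙ θ = μ
θ^4 = μ ⊙ θ = θ
θ^5 = θ ⊙ θ = δ
(Structurally, M here is isomorphic to the cyclic group Z_6.)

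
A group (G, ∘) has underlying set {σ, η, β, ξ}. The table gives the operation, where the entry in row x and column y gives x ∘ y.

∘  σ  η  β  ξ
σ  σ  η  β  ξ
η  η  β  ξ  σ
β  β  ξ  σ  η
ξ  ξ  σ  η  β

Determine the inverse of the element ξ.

η

First locate the identity: row σ matches the header, so σ is the identity.
Scan row ξ for σ: ξ ∘ η = σ. Hence ξ^(-1) = η.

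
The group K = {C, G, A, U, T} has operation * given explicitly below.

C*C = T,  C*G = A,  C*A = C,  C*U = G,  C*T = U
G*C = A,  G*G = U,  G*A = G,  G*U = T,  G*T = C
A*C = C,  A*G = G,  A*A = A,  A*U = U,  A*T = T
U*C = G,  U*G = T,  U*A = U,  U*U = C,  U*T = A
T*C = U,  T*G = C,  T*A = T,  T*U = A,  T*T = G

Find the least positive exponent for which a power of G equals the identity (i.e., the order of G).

5

The identity element is A (its row matches the header).
G^1 = G
G^2 = G * G = U
G^3 = U * G = T
G^4 = T * G = C
G^5 = C * G = A
The first power of G equal to the identity is G^5, so ord(G) = 5.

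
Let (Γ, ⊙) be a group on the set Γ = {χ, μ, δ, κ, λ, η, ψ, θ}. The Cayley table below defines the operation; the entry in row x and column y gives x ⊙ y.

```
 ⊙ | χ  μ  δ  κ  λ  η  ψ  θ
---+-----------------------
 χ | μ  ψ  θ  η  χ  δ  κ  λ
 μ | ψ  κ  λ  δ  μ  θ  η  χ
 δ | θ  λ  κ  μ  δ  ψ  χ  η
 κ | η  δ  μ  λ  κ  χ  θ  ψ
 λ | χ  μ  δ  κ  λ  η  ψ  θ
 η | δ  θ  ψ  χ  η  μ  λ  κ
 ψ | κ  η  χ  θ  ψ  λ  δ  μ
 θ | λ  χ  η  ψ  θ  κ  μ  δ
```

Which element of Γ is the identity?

λ

The identity e satisfies e ⊙ x = x for all x, so its row in the table reproduces the column headers.
Row λ reads: χ, μ, δ, κ, λ, η, ψ, θ — exactly the header order. So λ is the identity.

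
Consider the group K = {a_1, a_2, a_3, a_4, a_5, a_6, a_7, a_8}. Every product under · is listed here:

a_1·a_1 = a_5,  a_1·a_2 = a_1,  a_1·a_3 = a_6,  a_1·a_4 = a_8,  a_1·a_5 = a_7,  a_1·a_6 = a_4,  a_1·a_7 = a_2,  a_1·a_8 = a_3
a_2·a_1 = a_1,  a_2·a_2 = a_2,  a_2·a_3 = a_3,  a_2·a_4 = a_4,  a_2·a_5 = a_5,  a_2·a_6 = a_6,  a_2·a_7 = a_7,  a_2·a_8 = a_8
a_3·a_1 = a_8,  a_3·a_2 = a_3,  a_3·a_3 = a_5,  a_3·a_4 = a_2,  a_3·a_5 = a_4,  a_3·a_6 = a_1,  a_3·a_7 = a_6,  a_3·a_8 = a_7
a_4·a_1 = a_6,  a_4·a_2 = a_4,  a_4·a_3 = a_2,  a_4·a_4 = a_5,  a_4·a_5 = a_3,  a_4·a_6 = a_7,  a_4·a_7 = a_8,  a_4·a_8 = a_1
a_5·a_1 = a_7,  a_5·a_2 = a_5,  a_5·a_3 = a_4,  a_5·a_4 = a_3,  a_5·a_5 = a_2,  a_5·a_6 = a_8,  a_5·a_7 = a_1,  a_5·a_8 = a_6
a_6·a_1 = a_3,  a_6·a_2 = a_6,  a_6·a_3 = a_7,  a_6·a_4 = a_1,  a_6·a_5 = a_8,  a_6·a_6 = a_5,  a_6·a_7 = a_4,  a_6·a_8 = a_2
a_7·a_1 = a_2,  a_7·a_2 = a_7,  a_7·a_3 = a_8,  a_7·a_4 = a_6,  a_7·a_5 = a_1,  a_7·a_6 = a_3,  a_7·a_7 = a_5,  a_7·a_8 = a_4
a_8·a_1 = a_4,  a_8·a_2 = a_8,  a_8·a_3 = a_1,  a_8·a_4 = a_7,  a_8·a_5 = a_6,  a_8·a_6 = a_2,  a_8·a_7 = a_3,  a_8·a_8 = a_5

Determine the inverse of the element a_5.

First locate the identity: row a_2 matches the header, so a_2 is the identity.
Scan row a_5 for a_2: a_5·a_5 = a_2. Hence a_5^(-1) = a_5.
(Structurally, K here is isomorphic to the quaternion group Q_8.)

a_5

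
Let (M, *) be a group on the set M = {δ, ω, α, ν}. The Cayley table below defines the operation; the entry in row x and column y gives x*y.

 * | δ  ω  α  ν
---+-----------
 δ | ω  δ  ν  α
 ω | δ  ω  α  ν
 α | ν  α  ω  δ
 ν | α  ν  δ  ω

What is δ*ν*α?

δ*ν = α
α*α = ω

ω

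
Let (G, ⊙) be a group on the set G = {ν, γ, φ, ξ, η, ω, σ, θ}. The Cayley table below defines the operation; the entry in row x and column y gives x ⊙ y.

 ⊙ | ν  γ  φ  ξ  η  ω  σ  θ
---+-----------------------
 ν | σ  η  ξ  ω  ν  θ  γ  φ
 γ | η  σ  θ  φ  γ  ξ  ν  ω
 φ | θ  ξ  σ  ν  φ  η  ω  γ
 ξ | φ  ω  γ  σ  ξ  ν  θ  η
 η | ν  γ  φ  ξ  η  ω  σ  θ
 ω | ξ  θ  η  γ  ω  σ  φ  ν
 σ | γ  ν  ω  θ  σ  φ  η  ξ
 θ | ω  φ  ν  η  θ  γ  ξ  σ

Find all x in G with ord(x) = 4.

Identity is η. Compute the order of each non-identity element by repeated multiplication:
  ν: ν → σ → γ → η  (order 4)
  γ: γ → σ → ν → η  (order 4)
  φ: φ → σ → ω → η  (order 4)
  ξ: ξ → σ → θ → η  (order 4)
  ω: ω → σ → φ → η  (order 4)
  σ: σ → η  (order 2)
  θ: θ → σ → ξ → η  (order 4)
Elements of order 4: {γ, θ, ν, ξ, φ, ω}.
(Structurally, G here is isomorphic to the quaternion group Q_8.)

{γ, θ, ν, ξ, φ, ω}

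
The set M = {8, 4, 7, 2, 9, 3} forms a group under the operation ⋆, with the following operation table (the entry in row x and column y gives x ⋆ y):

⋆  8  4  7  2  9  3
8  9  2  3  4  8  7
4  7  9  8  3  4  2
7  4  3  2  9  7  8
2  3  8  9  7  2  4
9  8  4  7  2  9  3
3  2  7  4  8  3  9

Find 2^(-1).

7

First locate the identity: row 9 matches the header, so 9 is the identity.
Scan row 2 for 9: 2 ⋆ 7 = 9. Hence 2^(-1) = 7.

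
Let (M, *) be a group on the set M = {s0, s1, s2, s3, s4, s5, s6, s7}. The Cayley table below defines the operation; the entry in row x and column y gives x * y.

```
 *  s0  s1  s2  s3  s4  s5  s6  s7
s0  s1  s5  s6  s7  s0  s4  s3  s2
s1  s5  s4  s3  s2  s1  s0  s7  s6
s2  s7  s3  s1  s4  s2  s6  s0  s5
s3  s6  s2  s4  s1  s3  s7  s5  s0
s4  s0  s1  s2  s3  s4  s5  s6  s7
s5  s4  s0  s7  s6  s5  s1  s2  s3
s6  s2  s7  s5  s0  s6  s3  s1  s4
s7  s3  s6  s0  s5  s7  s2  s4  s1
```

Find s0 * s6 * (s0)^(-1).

The identity is s4. In row s0, the entry s4 sits in column s5, so s0^(-1) = s5.
s0 * s6 = s3
s3 * s5 = s7

s7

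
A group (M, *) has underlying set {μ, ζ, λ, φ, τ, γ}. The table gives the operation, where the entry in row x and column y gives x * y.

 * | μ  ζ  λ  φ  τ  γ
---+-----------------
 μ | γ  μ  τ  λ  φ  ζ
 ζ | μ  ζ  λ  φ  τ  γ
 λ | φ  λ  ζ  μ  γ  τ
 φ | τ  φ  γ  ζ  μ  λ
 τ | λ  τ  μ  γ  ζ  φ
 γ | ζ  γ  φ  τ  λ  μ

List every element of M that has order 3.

{γ, μ}

Identity is ζ. Compute the order of each non-identity element by repeated multiplication:
  μ: μ → γ → ζ  (order 3)
  λ: λ → ζ  (order 2)
  φ: φ → ζ  (order 2)
  τ: τ → ζ  (order 2)
  γ: γ → μ → ζ  (order 3)
Elements of order 3: {γ, μ}.
(Structurally, M here is isomorphic to the symmetric group S_3.)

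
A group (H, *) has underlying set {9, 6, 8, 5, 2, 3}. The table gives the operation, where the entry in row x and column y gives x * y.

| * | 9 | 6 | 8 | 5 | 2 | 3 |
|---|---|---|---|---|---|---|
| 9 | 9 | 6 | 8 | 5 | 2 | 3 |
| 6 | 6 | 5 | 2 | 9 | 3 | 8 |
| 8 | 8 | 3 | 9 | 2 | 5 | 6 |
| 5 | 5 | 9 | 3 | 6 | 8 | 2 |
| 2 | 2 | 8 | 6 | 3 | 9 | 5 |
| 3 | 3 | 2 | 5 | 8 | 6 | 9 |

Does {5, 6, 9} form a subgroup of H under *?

{5, 6, 9} contains the identity 9.
Checking products: every product of two elements of {5, 6, 9} (read from the table) lies in {5, 6, 9}, so the set is closed.
In a finite group, a nonempty closed subset is a subgroup. So {5, 6, 9} ≤ H.

Yes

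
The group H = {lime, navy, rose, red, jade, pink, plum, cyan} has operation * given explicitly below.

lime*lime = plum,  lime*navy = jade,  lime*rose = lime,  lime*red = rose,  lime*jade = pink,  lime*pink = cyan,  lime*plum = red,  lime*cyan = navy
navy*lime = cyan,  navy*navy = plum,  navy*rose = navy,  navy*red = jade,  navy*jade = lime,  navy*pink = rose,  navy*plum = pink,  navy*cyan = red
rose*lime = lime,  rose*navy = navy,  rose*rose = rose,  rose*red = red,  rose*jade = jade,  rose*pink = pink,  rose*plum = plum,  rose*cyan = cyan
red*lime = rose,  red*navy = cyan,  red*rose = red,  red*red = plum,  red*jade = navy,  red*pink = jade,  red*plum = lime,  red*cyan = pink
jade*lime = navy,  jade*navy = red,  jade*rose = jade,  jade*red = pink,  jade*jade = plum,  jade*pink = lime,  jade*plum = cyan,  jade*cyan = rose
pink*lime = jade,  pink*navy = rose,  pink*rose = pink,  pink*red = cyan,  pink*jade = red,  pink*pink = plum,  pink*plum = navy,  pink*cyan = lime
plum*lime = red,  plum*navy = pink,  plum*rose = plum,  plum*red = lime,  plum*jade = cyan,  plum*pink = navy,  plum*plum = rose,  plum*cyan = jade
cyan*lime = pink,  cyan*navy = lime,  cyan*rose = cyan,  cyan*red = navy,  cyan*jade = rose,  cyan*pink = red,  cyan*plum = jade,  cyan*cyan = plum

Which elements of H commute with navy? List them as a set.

{navy, pink, plum, rose}

Compare row navy with column navy entry by entry.
plum * navy = pink = navy * plum, so plum commutes with navy.
cyan * navy = lime but navy * cyan = red, so cyan does not.
Collecting the elements that commute with navy: C(navy) = {navy, pink, plum, rose}.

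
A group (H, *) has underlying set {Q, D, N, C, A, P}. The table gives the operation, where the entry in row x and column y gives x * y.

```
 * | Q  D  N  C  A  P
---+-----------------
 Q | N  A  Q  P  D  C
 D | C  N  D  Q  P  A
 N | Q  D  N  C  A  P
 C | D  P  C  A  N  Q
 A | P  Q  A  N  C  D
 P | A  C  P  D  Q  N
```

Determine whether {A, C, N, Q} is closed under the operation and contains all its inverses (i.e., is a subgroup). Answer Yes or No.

A * Q = P, which is not in {A, C, N, Q}.
The subset is not closed under *, so it is not a subgroup.

No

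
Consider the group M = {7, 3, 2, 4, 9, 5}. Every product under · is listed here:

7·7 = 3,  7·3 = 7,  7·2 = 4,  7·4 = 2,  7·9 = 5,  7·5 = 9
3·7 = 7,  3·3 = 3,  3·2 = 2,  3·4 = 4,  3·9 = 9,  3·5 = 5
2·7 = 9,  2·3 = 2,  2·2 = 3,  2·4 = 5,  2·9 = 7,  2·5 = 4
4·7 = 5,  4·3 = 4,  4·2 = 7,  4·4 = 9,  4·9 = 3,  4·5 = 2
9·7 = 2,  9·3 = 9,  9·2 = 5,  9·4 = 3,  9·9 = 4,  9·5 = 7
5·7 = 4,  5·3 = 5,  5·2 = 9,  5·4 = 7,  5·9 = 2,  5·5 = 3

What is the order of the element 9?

The identity element is 3 (its row matches the header).
9^1 = 9
9^2 = 9·9 = 4
9^3 = 4·9 = 3
The first power of 9 equal to the identity is 9^3, so ord(9) = 3.

3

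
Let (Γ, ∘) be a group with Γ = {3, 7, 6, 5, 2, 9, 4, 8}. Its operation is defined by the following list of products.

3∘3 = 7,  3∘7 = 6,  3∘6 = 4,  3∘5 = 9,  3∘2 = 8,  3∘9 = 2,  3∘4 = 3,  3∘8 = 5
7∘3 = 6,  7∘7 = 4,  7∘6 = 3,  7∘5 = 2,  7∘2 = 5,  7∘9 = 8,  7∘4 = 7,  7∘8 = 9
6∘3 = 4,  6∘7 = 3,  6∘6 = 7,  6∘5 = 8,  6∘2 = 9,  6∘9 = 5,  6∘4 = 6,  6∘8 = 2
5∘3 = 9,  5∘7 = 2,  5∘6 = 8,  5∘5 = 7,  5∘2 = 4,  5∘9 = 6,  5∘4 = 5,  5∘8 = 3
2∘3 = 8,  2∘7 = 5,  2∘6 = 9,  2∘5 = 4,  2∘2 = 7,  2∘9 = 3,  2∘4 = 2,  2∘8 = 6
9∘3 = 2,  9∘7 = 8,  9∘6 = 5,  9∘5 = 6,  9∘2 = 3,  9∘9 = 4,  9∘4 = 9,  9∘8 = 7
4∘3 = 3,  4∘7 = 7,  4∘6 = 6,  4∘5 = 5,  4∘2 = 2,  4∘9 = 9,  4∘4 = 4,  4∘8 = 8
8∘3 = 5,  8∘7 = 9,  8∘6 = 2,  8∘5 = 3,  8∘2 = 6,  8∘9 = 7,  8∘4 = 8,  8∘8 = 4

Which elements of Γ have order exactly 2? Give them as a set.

{7, 8, 9}

Identity is 4. Compute the order of each non-identity element by repeated multiplication:
  3: 3 → 7 → 6 → 4  (order 4)
  7: 7 → 4  (order 2)
  6: 6 → 7 → 3 → 4  (order 4)
  5: 5 → 7 → 2 → 4  (order 4)
  2: 2 → 7 → 5 → 4  (order 4)
  9: 9 → 4  (order 2)
  8: 8 → 4  (order 2)
Elements of order 2: {7, 8, 9}.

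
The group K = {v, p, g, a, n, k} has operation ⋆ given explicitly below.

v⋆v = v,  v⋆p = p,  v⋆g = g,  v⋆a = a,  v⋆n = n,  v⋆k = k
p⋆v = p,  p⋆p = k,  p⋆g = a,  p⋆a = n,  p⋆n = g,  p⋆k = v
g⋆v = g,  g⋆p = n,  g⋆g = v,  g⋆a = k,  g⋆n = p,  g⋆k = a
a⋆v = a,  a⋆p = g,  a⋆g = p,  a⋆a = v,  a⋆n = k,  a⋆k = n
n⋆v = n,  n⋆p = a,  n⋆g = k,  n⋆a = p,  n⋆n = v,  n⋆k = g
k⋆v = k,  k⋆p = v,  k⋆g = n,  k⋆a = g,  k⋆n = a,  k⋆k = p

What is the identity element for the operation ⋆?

The identity e satisfies e ⋆ x = x for all x, so its row in the table reproduces the column headers.
Row v reads: v, p, g, a, n, k — exactly the header order. So v is the identity.
(Structurally, K here is isomorphic to the symmetric group S_3.)

v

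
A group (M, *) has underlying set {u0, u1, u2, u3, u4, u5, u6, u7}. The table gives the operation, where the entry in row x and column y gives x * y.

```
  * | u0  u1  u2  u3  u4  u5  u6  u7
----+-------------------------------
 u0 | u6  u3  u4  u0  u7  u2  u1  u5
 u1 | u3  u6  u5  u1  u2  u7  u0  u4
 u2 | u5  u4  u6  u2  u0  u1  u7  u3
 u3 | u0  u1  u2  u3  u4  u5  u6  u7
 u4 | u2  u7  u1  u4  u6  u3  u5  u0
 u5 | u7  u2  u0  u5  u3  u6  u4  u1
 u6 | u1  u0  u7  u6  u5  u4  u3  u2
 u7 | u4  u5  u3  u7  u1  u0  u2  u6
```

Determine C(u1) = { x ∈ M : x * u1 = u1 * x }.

{u0, u1, u3, u6}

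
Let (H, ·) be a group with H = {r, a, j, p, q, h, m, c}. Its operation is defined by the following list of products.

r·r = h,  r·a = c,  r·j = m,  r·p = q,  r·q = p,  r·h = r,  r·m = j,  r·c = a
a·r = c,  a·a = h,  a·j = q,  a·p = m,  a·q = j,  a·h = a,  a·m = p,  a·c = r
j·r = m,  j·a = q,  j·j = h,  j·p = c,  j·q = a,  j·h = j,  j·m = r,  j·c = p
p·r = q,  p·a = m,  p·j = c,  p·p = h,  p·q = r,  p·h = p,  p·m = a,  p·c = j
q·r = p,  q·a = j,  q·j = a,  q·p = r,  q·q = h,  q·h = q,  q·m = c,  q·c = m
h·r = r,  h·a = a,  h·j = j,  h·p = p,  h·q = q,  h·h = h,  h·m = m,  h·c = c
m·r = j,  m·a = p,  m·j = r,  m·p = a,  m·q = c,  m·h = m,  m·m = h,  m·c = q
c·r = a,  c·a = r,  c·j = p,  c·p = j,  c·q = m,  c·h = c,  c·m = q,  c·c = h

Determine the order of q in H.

2

The identity element is h (its row matches the header).
q^1 = q
q^2 = q·q = h
The first power of q equal to the identity is q^2, so ord(q) = 2.
(Structurally, H here is isomorphic to the elementary abelian group (Z_2)^3.)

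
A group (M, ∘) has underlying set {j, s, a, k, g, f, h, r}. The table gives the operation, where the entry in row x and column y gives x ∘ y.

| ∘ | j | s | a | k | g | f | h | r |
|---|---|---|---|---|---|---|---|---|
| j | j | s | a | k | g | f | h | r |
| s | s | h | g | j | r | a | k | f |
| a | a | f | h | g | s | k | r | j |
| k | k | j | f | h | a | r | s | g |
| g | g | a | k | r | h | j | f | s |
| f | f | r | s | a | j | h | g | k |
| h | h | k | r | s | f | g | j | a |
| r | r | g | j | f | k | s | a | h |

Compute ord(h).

The identity element is j (its row matches the header).
h^1 = h
h^2 = h ∘ h = j
The first power of h equal to the identity is h^2, so ord(h) = 2.

2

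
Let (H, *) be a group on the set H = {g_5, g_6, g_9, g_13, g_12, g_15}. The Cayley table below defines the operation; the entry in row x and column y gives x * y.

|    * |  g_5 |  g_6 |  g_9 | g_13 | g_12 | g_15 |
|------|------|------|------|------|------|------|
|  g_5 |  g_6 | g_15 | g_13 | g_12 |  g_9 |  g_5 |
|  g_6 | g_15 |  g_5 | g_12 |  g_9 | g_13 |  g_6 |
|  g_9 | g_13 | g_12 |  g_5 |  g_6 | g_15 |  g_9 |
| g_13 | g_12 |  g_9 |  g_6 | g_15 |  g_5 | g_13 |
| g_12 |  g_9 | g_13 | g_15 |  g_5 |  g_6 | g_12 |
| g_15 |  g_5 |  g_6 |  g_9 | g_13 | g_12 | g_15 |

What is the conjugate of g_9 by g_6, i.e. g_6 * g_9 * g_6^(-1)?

The identity is g_15. In row g_6, the entry g_15 sits in column g_5, so g_6^(-1) = g_5.
g_6 * g_9 = g_12
g_12 * g_5 = g_9

g_9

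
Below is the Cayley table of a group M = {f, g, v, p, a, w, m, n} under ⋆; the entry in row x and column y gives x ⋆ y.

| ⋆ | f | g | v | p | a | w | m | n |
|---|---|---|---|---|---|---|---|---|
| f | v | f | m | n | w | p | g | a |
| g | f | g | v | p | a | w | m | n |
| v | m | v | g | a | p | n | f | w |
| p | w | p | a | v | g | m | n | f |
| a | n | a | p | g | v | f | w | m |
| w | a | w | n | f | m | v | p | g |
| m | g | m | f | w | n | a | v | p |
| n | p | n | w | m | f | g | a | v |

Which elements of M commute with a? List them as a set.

{a, g, p, v}

Compare row a with column a entry by entry.
v ⋆ a = p = a ⋆ v, so v commutes with a.
n ⋆ a = f but a ⋆ n = m, so n does not.
Collecting the elements that commute with a: C(a) = {a, g, p, v}.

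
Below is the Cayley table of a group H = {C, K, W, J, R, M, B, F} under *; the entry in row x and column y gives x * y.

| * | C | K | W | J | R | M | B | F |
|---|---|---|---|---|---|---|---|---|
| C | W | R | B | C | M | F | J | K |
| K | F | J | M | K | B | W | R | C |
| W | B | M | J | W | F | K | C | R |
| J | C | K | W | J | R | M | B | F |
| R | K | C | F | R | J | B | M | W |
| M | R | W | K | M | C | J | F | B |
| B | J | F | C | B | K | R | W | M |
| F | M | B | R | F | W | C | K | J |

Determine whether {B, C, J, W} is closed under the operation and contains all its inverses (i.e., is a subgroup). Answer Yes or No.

{B, C, J, W} contains the identity J.
Checking products: every product of two elements of {B, C, J, W} (read from the table) lies in {B, C, J, W}, so the set is closed.
In a finite group, a nonempty closed subset is a subgroup. So {B, C, J, W} ≤ H.

Yes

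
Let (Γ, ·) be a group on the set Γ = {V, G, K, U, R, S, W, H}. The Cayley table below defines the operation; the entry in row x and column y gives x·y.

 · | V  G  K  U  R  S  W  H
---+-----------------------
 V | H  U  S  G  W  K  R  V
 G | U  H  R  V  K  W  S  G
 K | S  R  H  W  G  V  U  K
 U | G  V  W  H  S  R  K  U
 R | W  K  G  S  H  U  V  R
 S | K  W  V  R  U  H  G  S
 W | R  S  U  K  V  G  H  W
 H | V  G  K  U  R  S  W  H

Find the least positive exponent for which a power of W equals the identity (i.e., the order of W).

2

The identity element is H (its row matches the header).
W^1 = W
W^2 = W·W = H
The first power of W equal to the identity is W^2, so ord(W) = 2.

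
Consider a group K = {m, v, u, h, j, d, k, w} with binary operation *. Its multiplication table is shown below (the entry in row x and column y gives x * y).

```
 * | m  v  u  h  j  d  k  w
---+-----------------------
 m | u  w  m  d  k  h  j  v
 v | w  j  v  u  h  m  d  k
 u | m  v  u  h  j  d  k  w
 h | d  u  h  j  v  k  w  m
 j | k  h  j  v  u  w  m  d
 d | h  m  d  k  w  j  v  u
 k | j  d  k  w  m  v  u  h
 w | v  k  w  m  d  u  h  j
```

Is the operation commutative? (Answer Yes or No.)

Check whether the table is symmetric across its main diagonal.
Every entry (row x, col y) equals the entry (row y, col x), so K is abelian.

Yes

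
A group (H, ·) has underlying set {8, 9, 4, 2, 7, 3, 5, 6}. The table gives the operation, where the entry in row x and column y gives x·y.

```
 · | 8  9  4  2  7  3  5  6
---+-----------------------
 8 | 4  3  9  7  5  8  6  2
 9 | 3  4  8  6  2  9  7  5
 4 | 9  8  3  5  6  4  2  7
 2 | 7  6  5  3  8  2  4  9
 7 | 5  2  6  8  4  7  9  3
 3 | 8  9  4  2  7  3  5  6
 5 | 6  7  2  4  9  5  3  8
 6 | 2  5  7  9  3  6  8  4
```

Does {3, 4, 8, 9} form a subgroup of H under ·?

{3, 4, 8, 9} contains the identity 3.
Checking products: every product of two elements of {3, 4, 8, 9} (read from the table) lies in {3, 4, 8, 9}, so the set is closed.
In a finite group, a nonempty closed subset is a subgroup. So {3, 4, 8, 9} ≤ H.

Yes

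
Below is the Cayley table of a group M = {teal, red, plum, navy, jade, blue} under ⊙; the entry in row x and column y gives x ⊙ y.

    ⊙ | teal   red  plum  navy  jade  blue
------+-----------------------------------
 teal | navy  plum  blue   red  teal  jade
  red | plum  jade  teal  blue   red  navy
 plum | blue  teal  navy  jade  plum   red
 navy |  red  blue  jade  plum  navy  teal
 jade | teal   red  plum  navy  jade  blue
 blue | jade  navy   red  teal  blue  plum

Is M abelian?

Yes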